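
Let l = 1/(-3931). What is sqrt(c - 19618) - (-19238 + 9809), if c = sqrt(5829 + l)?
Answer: 9429 + sqrt(-303152265298 + 3931*sqrt(90074139938))/3931 ≈ 9429.0 + 139.79*I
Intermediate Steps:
l = -1/3931 ≈ -0.00025439
c = sqrt(90074139938)/3931 (c = sqrt(5829 - 1/3931) = sqrt(22913798/3931) = sqrt(90074139938)/3931 ≈ 76.348)
sqrt(c - 19618) - (-19238 + 9809) = sqrt(sqrt(90074139938)/3931 - 19618) - (-19238 + 9809) = sqrt(-19618 + sqrt(90074139938)/3931) - 1*(-9429) = sqrt(-19618 + sqrt(90074139938)/3931) + 9429 = 9429 + sqrt(-19618 + sqrt(90074139938)/3931)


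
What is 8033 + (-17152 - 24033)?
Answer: -33152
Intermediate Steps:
8033 + (-17152 - 24033) = 8033 - 41185 = -33152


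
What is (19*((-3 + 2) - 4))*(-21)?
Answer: 1995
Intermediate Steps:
(19*((-3 + 2) - 4))*(-21) = (19*(-1 - 4))*(-21) = (19*(-5))*(-21) = -95*(-21) = 1995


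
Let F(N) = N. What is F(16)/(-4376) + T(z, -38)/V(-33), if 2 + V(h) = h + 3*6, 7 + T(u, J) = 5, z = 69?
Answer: 1060/9299 ≈ 0.11399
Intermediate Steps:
T(u, J) = -2 (T(u, J) = -7 + 5 = -2)
V(h) = 16 + h (V(h) = -2 + (h + 3*6) = -2 + (h + 18) = -2 + (18 + h) = 16 + h)
F(16)/(-4376) + T(z, -38)/V(-33) = 16/(-4376) - 2/(16 - 33) = 16*(-1/4376) - 2/(-17) = -2/547 - 2*(-1/17) = -2/547 + 2/17 = 1060/9299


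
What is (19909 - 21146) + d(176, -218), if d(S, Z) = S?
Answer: -1061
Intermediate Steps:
(19909 - 21146) + d(176, -218) = (19909 - 21146) + 176 = -1237 + 176 = -1061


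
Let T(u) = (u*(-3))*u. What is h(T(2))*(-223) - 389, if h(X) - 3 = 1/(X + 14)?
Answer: -2339/2 ≈ -1169.5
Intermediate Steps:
T(u) = -3*u² (T(u) = (-3*u)*u = -3*u²)
h(X) = 3 + 1/(14 + X) (h(X) = 3 + 1/(X + 14) = 3 + 1/(14 + X))
h(T(2))*(-223) - 389 = ((43 + 3*(-3*2²))/(14 - 3*2²))*(-223) - 389 = ((43 + 3*(-3*4))/(14 - 3*4))*(-223) - 389 = ((43 + 3*(-12))/(14 - 12))*(-223) - 389 = ((43 - 36)/2)*(-223) - 389 = ((½)*7)*(-223) - 389 = (7/2)*(-223) - 389 = -1561/2 - 389 = -2339/2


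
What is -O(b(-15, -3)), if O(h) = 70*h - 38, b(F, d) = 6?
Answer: -382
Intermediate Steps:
O(h) = -38 + 70*h
-O(b(-15, -3)) = -(-38 + 70*6) = -(-38 + 420) = -1*382 = -382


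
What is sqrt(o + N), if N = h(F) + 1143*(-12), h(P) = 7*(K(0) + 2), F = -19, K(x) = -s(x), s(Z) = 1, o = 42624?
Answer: sqrt(28915) ≈ 170.04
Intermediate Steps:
K(x) = -1 (K(x) = -1*1 = -1)
h(P) = 7 (h(P) = 7*(-1 + 2) = 7*1 = 7)
N = -13709 (N = 7 + 1143*(-12) = 7 - 13716 = -13709)
sqrt(o + N) = sqrt(42624 - 13709) = sqrt(28915)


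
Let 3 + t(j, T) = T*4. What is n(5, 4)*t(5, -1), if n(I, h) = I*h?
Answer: -140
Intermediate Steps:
t(j, T) = -3 + 4*T (t(j, T) = -3 + T*4 = -3 + 4*T)
n(5, 4)*t(5, -1) = (5*4)*(-3 + 4*(-1)) = 20*(-3 - 4) = 20*(-7) = -140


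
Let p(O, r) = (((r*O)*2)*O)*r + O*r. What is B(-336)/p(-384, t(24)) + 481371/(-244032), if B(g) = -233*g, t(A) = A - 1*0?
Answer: -316788425/160634064 ≈ -1.9721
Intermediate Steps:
t(A) = A (t(A) = A + 0 = A)
p(O, r) = O*r + 2*O²*r² (p(O, r) = (((O*r)*2)*O)*r + O*r = ((2*O*r)*O)*r + O*r = (2*r*O²)*r + O*r = 2*O²*r² + O*r = O*r + 2*O²*r²)
B(-336)/p(-384, t(24)) + 481371/(-244032) = (-233*(-336))/((-384*24*(1 + 2*(-384)*24))) + 481371/(-244032) = 78288/((-384*24*(1 - 18432))) + 481371*(-1/244032) = 78288/((-384*24*(-18431))) - 160457/81344 = 78288/169860096 - 160457/81344 = 78288*(1/169860096) - 160457/81344 = 233/505536 - 160457/81344 = -316788425/160634064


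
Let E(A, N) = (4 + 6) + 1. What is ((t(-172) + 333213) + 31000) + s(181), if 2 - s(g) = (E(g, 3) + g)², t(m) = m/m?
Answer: 327352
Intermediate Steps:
t(m) = 1
E(A, N) = 11 (E(A, N) = 10 + 1 = 11)
s(g) = 2 - (11 + g)²
((t(-172) + 333213) + 31000) + s(181) = ((1 + 333213) + 31000) + (2 - (11 + 181)²) = (333214 + 31000) + (2 - 1*192²) = 364214 + (2 - 1*36864) = 364214 + (2 - 36864) = 364214 - 36862 = 327352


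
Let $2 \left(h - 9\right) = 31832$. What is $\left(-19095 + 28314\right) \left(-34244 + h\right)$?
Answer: $-168882861$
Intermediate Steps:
$h = 15925$ ($h = 9 + \frac{1}{2} \cdot 31832 = 9 + 15916 = 15925$)
$\left(-19095 + 28314\right) \left(-34244 + h\right) = \left(-19095 + 28314\right) \left(-34244 + 15925\right) = 9219 \left(-18319\right) = -168882861$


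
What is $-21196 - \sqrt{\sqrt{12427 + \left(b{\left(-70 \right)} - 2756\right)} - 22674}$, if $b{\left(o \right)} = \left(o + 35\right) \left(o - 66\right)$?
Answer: $-21196 - i \sqrt{22674 - \sqrt{14431}} \approx -21196.0 - 150.18 i$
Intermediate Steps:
$b{\left(o \right)} = \left(-66 + o\right) \left(35 + o\right)$ ($b{\left(o \right)} = \left(35 + o\right) \left(-66 + o\right) = \left(-66 + o\right) \left(35 + o\right)$)
$-21196 - \sqrt{\sqrt{12427 + \left(b{\left(-70 \right)} - 2756\right)} - 22674} = -21196 - \sqrt{\sqrt{12427 - -2004} - 22674} = -21196 - \sqrt{\sqrt{12427 + \left(\left(-2310 + 4900 + 2170\right) - 2756\right)} - 22674} = -21196 - \sqrt{\sqrt{12427 + \left(4760 - 2756\right)} - 22674} = -21196 - \sqrt{\sqrt{12427 + 2004} - 22674} = -21196 - \sqrt{\sqrt{14431} - 22674} = -21196 - \sqrt{-22674 + \sqrt{14431}}$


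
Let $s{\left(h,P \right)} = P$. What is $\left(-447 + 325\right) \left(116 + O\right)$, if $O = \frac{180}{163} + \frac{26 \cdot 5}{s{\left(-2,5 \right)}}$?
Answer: $- \frac{2845772}{163} \approx -17459.0$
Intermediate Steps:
$O = \frac{4418}{163}$ ($O = \frac{180}{163} + \frac{26 \cdot 5}{5} = 180 \cdot \frac{1}{163} + 130 \cdot \frac{1}{5} = \frac{180}{163} + 26 = \frac{4418}{163} \approx 27.104$)
$\left(-447 + 325\right) \left(116 + O\right) = \left(-447 + 325\right) \left(116 + \frac{4418}{163}\right) = \left(-122\right) \frac{23326}{163} = - \frac{2845772}{163}$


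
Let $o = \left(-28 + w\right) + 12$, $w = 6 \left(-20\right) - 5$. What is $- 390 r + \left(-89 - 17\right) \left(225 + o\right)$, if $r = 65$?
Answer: $-34254$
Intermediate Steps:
$w = -125$ ($w = -120 - 5 = -125$)
$o = -141$ ($o = \left(-28 - 125\right) + 12 = -153 + 12 = -141$)
$- 390 r + \left(-89 - 17\right) \left(225 + o\right) = \left(-390\right) 65 + \left(-89 - 17\right) \left(225 - 141\right) = -25350 - 8904 = -34254$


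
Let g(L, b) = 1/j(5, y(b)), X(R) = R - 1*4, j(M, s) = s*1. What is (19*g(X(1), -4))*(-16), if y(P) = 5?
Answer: -304/5 ≈ -60.800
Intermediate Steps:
j(M, s) = s
X(R) = -4 + R (X(R) = R - 4 = -4 + R)
g(L, b) = ⅕ (g(L, b) = 1/5 = ⅕)
(19*g(X(1), -4))*(-16) = (19*(⅕))*(-16) = (19/5)*(-16) = -304/5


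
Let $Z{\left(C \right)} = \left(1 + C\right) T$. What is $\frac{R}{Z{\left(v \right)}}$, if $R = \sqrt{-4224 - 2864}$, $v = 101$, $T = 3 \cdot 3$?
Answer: $\frac{2 i \sqrt{443}}{459} \approx 0.091711 i$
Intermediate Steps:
$T = 9$
$Z{\left(C \right)} = 9 + 9 C$ ($Z{\left(C \right)} = \left(1 + C\right) 9 = 9 + 9 C$)
$R = 4 i \sqrt{443}$ ($R = \sqrt{-7088} = 4 i \sqrt{443} \approx 84.19 i$)
$\frac{R}{Z{\left(v \right)}} = \frac{4 i \sqrt{443}}{9 + 9 \cdot 101} = \frac{4 i \sqrt{443}}{9 + 909} = \frac{4 i \sqrt{443}}{918} = 4 i \sqrt{443} \cdot \frac{1}{918} = \frac{2 i \sqrt{443}}{459}$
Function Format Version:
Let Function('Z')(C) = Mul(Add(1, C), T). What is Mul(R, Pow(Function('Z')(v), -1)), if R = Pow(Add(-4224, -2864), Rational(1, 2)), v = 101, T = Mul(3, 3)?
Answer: Mul(Rational(2, 459), I, Pow(443, Rational(1, 2))) ≈ Mul(0.091711, I)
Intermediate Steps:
T = 9
Function('Z')(C) = Add(9, Mul(9, C)) (Function('Z')(C) = Mul(Add(1, C), 9) = Add(9, Mul(9, C)))
R = Mul(4, I, Pow(443, Rational(1, 2))) (R = Pow(-7088, Rational(1, 2)) = Mul(4, I, Pow(443, Rational(1, 2))) ≈ Mul(84.190, I))
Mul(R, Pow(Function('Z')(v), -1)) = Mul(Mul(4, I, Pow(443, Rational(1, 2))), Pow(Add(9, Mul(9, 101)), -1)) = Mul(Mul(4, I, Pow(443, Rational(1, 2))), Pow(Add(9, 909), -1)) = Mul(Mul(4, I, Pow(443, Rational(1, 2))), Pow(918, -1)) = Mul(Mul(4, I, Pow(443, Rational(1, 2))), Rational(1, 918)) = Mul(Rational(2, 459), I, Pow(443, Rational(1, 2)))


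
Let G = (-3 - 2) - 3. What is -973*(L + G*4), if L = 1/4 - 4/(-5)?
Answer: 602287/20 ≈ 30114.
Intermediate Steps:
G = -8 (G = -5 - 3 = -8)
L = 21/20 (L = 1*(¼) - 4*(-⅕) = ¼ + ⅘ = 21/20 ≈ 1.0500)
-973*(L + G*4) = -973*(21/20 - 8*4) = -973*(21/20 - 32) = -973*(-619/20) = 602287/20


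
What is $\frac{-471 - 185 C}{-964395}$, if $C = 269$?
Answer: $\frac{50236}{964395} \approx 0.052091$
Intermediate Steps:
$\frac{-471 - 185 C}{-964395} = \frac{-471 - 49765}{-964395} = \left(-471 - 49765\right) \left(- \frac{1}{964395}\right) = \left(-50236\right) \left(- \frac{1}{964395}\right) = \frac{50236}{964395}$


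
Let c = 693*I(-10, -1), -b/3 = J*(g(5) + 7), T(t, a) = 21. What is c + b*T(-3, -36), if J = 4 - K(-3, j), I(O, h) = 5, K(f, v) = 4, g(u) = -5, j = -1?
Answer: 3465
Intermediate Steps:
J = 0 (J = 4 - 1*4 = 4 - 4 = 0)
b = 0 (b = -0*(-5 + 7) = -0*2 = -3*0 = 0)
c = 3465 (c = 693*5 = 3465)
c + b*T(-3, -36) = 3465 + 0*21 = 3465 + 0 = 3465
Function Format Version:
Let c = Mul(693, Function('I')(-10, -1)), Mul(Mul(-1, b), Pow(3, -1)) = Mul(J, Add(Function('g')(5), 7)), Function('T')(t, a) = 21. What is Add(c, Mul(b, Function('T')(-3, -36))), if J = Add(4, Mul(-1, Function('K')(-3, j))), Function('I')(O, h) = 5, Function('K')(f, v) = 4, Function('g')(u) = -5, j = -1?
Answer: 3465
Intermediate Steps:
J = 0 (J = Add(4, Mul(-1, 4)) = Add(4, -4) = 0)
b = 0 (b = Mul(-3, Mul(0, Add(-5, 7))) = Mul(-3, Mul(0, 2)) = Mul(-3, 0) = 0)
c = 3465 (c = Mul(693, 5) = 3465)
Add(c, Mul(b, Function('T')(-3, -36))) = Add(3465, Mul(0, 21)) = Add(3465, 0) = 3465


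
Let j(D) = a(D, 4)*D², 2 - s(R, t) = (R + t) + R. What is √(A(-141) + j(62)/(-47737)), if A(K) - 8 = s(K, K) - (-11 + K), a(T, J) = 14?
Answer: √1330541369473/47737 ≈ 24.163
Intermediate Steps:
s(R, t) = 2 - t - 2*R (s(R, t) = 2 - ((R + t) + R) = 2 - (t + 2*R) = 2 + (-t - 2*R) = 2 - t - 2*R)
j(D) = 14*D²
A(K) = 21 - 4*K (A(K) = 8 + ((2 - K - 2*K) - (-11 + K)) = 8 + ((2 - 3*K) + (11 - K)) = 8 + (13 - 4*K) = 21 - 4*K)
√(A(-141) + j(62)/(-47737)) = √((21 - 4*(-141)) + (14*62²)/(-47737)) = √((21 + 564) + (14*3844)*(-1/47737)) = √(585 + 53816*(-1/47737)) = √(585 - 53816/47737) = √(27872329/47737) = √1330541369473/47737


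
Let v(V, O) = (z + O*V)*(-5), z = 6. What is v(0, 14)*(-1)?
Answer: 30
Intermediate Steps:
v(V, O) = -30 - 5*O*V (v(V, O) = (6 + O*V)*(-5) = -30 - 5*O*V)
v(0, 14)*(-1) = (-30 - 5*14*0)*(-1) = (-30 + 0)*(-1) = -30*(-1) = 30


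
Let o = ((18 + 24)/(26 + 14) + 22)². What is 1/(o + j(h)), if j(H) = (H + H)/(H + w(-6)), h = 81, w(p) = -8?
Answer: 29200/15578833 ≈ 0.0018743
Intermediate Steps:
j(H) = 2*H/(-8 + H) (j(H) = (H + H)/(H - 8) = (2*H)/(-8 + H) = 2*H/(-8 + H))
o = 212521/400 (o = (42/40 + 22)² = (42*(1/40) + 22)² = (21/20 + 22)² = (461/20)² = 212521/400 ≈ 531.30)
1/(o + j(h)) = 1/(212521/400 + 2*81/(-8 + 81)) = 1/(212521/400 + 2*81/73) = 1/(212521/400 + 2*81*(1/73)) = 1/(212521/400 + 162/73) = 1/(15578833/29200) = 29200/15578833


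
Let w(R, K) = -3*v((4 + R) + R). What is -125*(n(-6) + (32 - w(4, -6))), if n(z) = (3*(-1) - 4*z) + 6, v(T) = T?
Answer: -11875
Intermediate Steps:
w(R, K) = -12 - 6*R (w(R, K) = -3*((4 + R) + R) = -3*(4 + 2*R) = -12 - 6*R)
n(z) = 3 - 4*z (n(z) = (-3 - 4*z) + 6 = 3 - 4*z)
-125*(n(-6) + (32 - w(4, -6))) = -125*((3 - 4*(-6)) + (32 - (-12 - 6*4))) = -125*((3 + 24) + (32 - (-12 - 24))) = -125*(27 + (32 - 1*(-36))) = -125*(27 + (32 + 36)) = -125*(27 + 68) = -125*95 = -11875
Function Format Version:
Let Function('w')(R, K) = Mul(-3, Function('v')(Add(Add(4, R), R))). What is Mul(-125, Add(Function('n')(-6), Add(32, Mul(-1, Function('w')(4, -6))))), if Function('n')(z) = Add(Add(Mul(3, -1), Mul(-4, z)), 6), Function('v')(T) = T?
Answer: -11875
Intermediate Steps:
Function('w')(R, K) = Add(-12, Mul(-6, R)) (Function('w')(R, K) = Mul(-3, Add(Add(4, R), R)) = Mul(-3, Add(4, Mul(2, R))) = Add(-12, Mul(-6, R)))
Function('n')(z) = Add(3, Mul(-4, z)) (Function('n')(z) = Add(Add(-3, Mul(-4, z)), 6) = Add(3, Mul(-4, z)))
Mul(-125, Add(Function('n')(-6), Add(32, Mul(-1, Function('w')(4, -6))))) = Mul(-125, Add(Add(3, Mul(-4, -6)), Add(32, Mul(-1, Add(-12, Mul(-6, 4)))))) = Mul(-125, Add(Add(3, 24), Add(32, Mul(-1, Add(-12, -24))))) = Mul(-125, Add(27, Add(32, Mul(-1, -36)))) = Mul(-125, Add(27, Add(32, 36))) = Mul(-125, Add(27, 68)) = Mul(-125, 95) = -11875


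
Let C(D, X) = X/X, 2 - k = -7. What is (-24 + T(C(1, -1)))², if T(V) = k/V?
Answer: 225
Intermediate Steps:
k = 9 (k = 2 - 1*(-7) = 2 + 7 = 9)
C(D, X) = 1
T(V) = 9/V
(-24 + T(C(1, -1)))² = (-24 + 9/1)² = (-24 + 9*1)² = (-24 + 9)² = (-15)² = 225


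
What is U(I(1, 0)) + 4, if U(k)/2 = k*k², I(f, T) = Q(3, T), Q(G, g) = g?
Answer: 4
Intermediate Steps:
I(f, T) = T
U(k) = 2*k³ (U(k) = 2*(k*k²) = 2*k³)
U(I(1, 0)) + 4 = 2*0³ + 4 = 2*0 + 4 = 0 + 4 = 4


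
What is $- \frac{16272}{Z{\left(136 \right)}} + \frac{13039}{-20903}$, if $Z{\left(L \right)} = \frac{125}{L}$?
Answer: $- \frac{46259801651}{2612875} \approx -17705.0$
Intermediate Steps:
$- \frac{16272}{Z{\left(136 \right)}} + \frac{13039}{-20903} = - \frac{16272}{125 \cdot \frac{1}{136}} + \frac{13039}{-20903} = - \frac{16272}{125 \cdot \frac{1}{136}} + 13039 \left(- \frac{1}{20903}\right) = - \frac{16272}{\frac{125}{136}} - \frac{13039}{20903} = \left(-16272\right) \frac{136}{125} - \frac{13039}{20903} = - \frac{2212992}{125} - \frac{13039}{20903} = - \frac{46259801651}{2612875}$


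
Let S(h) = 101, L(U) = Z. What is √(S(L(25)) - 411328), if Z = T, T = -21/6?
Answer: I*√411227 ≈ 641.27*I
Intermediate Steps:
T = -7/2 (T = -21*⅙ = -7/2 ≈ -3.5000)
Z = -7/2 ≈ -3.5000
L(U) = -7/2
√(S(L(25)) - 411328) = √(101 - 411328) = √(-411227) = I*√411227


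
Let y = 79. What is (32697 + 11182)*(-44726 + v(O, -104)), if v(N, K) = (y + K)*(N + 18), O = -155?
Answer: -1812246579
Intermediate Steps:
v(N, K) = (18 + N)*(79 + K) (v(N, K) = (79 + K)*(N + 18) = (79 + K)*(18 + N) = (18 + N)*(79 + K))
(32697 + 11182)*(-44726 + v(O, -104)) = (32697 + 11182)*(-44726 + (1422 + 18*(-104) + 79*(-155) - 104*(-155))) = 43879*(-44726 + (1422 - 1872 - 12245 + 16120)) = 43879*(-44726 + 3425) = 43879*(-41301) = -1812246579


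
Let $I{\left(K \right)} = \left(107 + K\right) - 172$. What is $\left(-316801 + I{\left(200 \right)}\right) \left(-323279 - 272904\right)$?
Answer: $188790885878$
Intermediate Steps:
$I{\left(K \right)} = -65 + K$
$\left(-316801 + I{\left(200 \right)}\right) \left(-323279 - 272904\right) = \left(-316801 + \left(-65 + 200\right)\right) \left(-323279 - 272904\right) = \left(-316801 + 135\right) \left(-596183\right) = \left(-316666\right) \left(-596183\right) = 188790885878$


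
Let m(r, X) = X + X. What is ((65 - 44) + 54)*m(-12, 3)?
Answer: 450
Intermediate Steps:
m(r, X) = 2*X
((65 - 44) + 54)*m(-12, 3) = ((65 - 44) + 54)*(2*3) = (21 + 54)*6 = 75*6 = 450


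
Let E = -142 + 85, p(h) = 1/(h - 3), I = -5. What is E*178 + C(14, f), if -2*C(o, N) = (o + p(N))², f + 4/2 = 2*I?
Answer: -4609381/450 ≈ -10243.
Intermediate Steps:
f = -12 (f = -2 + 2*(-5) = -2 - 10 = -12)
p(h) = 1/(-3 + h)
E = -57
C(o, N) = -(o + 1/(-3 + N))²/2
E*178 + C(14, f) = -57*178 - (1 + 14*(-3 - 12))²/(2*(-3 - 12)²) = -10146 - ½*(1 + 14*(-15))²/(-15)² = -10146 - ½*(1 - 210)²*1/225 = -10146 - ½*(-209)²*1/225 = -10146 - ½*43681*1/225 = -10146 - 43681/450 = -4609381/450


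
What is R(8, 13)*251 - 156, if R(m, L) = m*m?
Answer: 15908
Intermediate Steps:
R(m, L) = m²
R(8, 13)*251 - 156 = 8²*251 - 156 = 64*251 - 156 = 16064 - 156 = 15908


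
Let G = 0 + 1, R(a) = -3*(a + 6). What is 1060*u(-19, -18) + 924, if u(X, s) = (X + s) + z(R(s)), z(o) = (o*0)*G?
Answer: -38296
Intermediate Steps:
R(a) = -18 - 3*a (R(a) = -3*(6 + a) = -18 - 3*a)
G = 1
z(o) = 0 (z(o) = (o*0)*1 = 0*1 = 0)
u(X, s) = X + s (u(X, s) = (X + s) + 0 = X + s)
1060*u(-19, -18) + 924 = 1060*(-19 - 18) + 924 = 1060*(-37) + 924 = -39220 + 924 = -38296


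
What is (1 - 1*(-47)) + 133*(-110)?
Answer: -14582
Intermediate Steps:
(1 - 1*(-47)) + 133*(-110) = (1 + 47) - 14630 = 48 - 14630 = -14582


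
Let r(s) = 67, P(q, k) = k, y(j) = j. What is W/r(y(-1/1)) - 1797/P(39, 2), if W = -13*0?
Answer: -1797/2 ≈ -898.50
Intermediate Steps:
W = 0
W/r(y(-1/1)) - 1797/P(39, 2) = 0/67 - 1797/2 = 0*(1/67) - 1797*1/2 = 0 - 1797/2 = -1797/2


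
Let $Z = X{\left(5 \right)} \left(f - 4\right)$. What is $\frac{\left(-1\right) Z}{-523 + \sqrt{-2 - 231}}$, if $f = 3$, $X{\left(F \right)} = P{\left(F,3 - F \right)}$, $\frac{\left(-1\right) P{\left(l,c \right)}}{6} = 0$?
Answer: $0$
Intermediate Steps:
$P{\left(l,c \right)} = 0$ ($P{\left(l,c \right)} = \left(-6\right) 0 = 0$)
$X{\left(F \right)} = 0$
$Z = 0$ ($Z = 0 \left(3 - 4\right) = 0 \left(-1\right) = 0$)
$\frac{\left(-1\right) Z}{-523 + \sqrt{-2 - 231}} = \frac{\left(-1\right) 0}{-523 + \sqrt{-2 - 231}} = \frac{1}{-523 + \sqrt{-233}} \cdot 0 = \frac{1}{-523 + i \sqrt{233}} \cdot 0 = 0$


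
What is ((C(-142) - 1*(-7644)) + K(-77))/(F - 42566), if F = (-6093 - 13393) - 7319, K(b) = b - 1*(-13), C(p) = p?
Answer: -7438/69371 ≈ -0.10722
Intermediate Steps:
K(b) = 13 + b (K(b) = b + 13 = 13 + b)
F = -26805 (F = -19486 - 7319 = -26805)
((C(-142) - 1*(-7644)) + K(-77))/(F - 42566) = ((-142 - 1*(-7644)) + (13 - 77))/(-26805 - 42566) = ((-142 + 7644) - 64)/(-69371) = (7502 - 64)*(-1/69371) = 7438*(-1/69371) = -7438/69371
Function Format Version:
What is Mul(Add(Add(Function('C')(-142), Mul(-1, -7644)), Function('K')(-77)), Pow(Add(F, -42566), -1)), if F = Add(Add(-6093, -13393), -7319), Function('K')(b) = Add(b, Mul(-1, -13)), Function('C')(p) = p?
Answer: Rational(-7438, 69371) ≈ -0.10722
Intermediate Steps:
Function('K')(b) = Add(13, b) (Function('K')(b) = Add(b, 13) = Add(13, b))
F = -26805 (F = Add(-19486, -7319) = -26805)
Mul(Add(Add(Function('C')(-142), Mul(-1, -7644)), Function('K')(-77)), Pow(Add(F, -42566), -1)) = Mul(Add(Add(-142, Mul(-1, -7644)), Add(13, -77)), Pow(Add(-26805, -42566), -1)) = Mul(Add(Add(-142, 7644), -64), Pow(-69371, -1)) = Mul(Add(7502, -64), Rational(-1, 69371)) = Mul(7438, Rational(-1, 69371)) = Rational(-7438, 69371)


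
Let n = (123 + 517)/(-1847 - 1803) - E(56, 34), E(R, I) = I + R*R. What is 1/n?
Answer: -365/1157114 ≈ -0.00031544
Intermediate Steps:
E(R, I) = I + R**2
n = -1157114/365 (n = (123 + 517)/(-1847 - 1803) - (34 + 56**2) = 640/(-3650) - (34 + 3136) = 640*(-1/3650) - 1*3170 = -64/365 - 3170 = -1157114/365 ≈ -3170.2)
1/n = 1/(-1157114/365) = -365/1157114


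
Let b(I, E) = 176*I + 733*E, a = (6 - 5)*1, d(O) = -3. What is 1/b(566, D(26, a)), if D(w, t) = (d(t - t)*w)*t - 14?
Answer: 1/32180 ≈ 3.1075e-5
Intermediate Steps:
a = 1 (a = 1*1 = 1)
D(w, t) = -14 - 3*t*w (D(w, t) = (-3*w)*t - 14 = -3*t*w - 14 = -14 - 3*t*w)
1/b(566, D(26, a)) = 1/(176*566 + 733*(-14 - 3*1*26)) = 1/(99616 + 733*(-14 - 78)) = 1/(99616 + 733*(-92)) = 1/(99616 - 67436) = 1/32180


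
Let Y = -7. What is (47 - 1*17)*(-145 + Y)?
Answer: -4560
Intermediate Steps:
(47 - 1*17)*(-145 + Y) = (47 - 1*17)*(-145 - 7) = (47 - 17)*(-152) = 30*(-152) = -4560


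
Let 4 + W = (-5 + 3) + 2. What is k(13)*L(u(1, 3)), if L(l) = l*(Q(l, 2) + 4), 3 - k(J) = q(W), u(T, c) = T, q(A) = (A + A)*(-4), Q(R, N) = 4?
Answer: -232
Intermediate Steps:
W = -4 (W = -4 + ((-5 + 3) + 2) = -4 + (-2 + 2) = -4 + 0 = -4)
q(A) = -8*A (q(A) = (2*A)*(-4) = -8*A)
k(J) = -29 (k(J) = 3 - (-8)*(-4) = 3 - 1*32 = 3 - 32 = -29)
L(l) = 8*l (L(l) = l*(4 + 4) = l*8 = 8*l)
k(13)*L(u(1, 3)) = -232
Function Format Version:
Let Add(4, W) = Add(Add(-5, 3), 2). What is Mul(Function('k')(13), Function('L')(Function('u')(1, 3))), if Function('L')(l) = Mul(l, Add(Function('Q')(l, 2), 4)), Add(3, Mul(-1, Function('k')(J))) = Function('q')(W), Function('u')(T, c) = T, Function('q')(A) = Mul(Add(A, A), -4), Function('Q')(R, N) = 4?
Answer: -232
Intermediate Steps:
W = -4 (W = Add(-4, Add(Add(-5, 3), 2)) = Add(-4, Add(-2, 2)) = Add(-4, 0) = -4)
Function('q')(A) = Mul(-8, A) (Function('q')(A) = Mul(Mul(2, A), -4) = Mul(-8, A))
Function('k')(J) = -29 (Function('k')(J) = Add(3, Mul(-1, Mul(-8, -4))) = Add(3, Mul(-1, 32)) = Add(3, -32) = -29)
Function('L')(l) = Mul(8, l) (Function('L')(l) = Mul(l, Add(4, 4)) = Mul(l, 8) = Mul(8, l))
Mul(Function('k')(13), Function('L')(Function('u')(1, 3))) = Mul(-29, Mul(8, 1)) = Mul(-29, 8) = -232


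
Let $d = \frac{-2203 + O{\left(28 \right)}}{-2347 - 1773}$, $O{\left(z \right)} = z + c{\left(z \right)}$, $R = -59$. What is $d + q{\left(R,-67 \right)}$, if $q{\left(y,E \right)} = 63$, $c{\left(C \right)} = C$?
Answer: $\frac{261707}{4120} \approx 63.521$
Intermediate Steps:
$O{\left(z \right)} = 2 z$ ($O{\left(z \right)} = z + z = 2 z$)
$d = \frac{2147}{4120}$ ($d = \frac{-2203 + 2 \cdot 28}{-2347 - 1773} = \frac{-2203 + 56}{-4120} = \left(-2147\right) \left(- \frac{1}{4120}\right) = \frac{2147}{4120} \approx 0.52112$)
$d + q{\left(R,-67 \right)} = \frac{2147}{4120} + 63 = \frac{261707}{4120}$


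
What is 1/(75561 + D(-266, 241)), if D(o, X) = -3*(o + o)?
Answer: 1/77157 ≈ 1.2961e-5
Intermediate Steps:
D(o, X) = -6*o
1/(75561 + D(-266, 241)) = 1/(75561 - 6*(-266)) = 1/(75561 + 1596) = 1/77157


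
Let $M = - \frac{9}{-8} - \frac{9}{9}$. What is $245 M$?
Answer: $\frac{245}{8} \approx 30.625$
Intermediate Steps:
$M = \frac{1}{8}$ ($M = \left(-9\right) \left(- \frac{1}{8}\right) - 1 = \frac{9}{8} - 1 = \frac{1}{8} \approx 0.125$)
$245 M = 245 \cdot \frac{1}{8} = \frac{245}{8}$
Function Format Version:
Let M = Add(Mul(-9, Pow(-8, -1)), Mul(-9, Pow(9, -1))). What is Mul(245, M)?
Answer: Rational(245, 8) ≈ 30.625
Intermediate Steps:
M = Rational(1, 8) (M = Add(Mul(-9, Rational(-1, 8)), Mul(-9, Rational(1, 9))) = Add(Rational(9, 8), -1) = Rational(1, 8) ≈ 0.12500)
Mul(245, M) = Mul(245, Rational(1, 8)) = Rational(245, 8)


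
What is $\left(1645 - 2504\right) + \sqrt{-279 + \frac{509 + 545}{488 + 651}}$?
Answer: $-859 + \frac{i \sqrt{1248277}}{67} \approx -859.0 + 16.676 i$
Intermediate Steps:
$\left(1645 - 2504\right) + \sqrt{-279 + \frac{509 + 545}{488 + 651}} = -859 + \sqrt{-279 + \frac{1054}{1139}} = -859 + \sqrt{-279 + 1054 \cdot \frac{1}{1139}} = -859 + \sqrt{-279 + \frac{62}{67}} = -859 + \sqrt{- \frac{18631}{67}} = -859 + \frac{i \sqrt{1248277}}{67}$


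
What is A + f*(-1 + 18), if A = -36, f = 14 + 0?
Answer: 202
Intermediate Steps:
f = 14
A + f*(-1 + 18) = -36 + 14*(-1 + 18) = -36 + 14*17 = -36 + 238 = 202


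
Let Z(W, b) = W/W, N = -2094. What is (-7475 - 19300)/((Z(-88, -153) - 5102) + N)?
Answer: 5355/1439 ≈ 3.7213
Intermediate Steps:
Z(W, b) = 1
(-7475 - 19300)/((Z(-88, -153) - 5102) + N) = (-7475 - 19300)/((1 - 5102) - 2094) = -26775/(-5101 - 2094) = -26775/(-7195) = -26775*(-1/7195) = 5355/1439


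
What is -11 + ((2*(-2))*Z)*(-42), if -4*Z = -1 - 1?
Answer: 73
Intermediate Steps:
Z = ½ (Z = -(-1 - 1)/4 = -¼*(-2) = ½ ≈ 0.50000)
-11 + ((2*(-2))*Z)*(-42) = -11 + ((2*(-2))*(½))*(-42) = -11 - 4*½*(-42) = -11 - 2*(-42) = -11 + 84 = 73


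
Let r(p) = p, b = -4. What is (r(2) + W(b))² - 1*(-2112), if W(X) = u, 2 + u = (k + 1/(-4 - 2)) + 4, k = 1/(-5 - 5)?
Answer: 478336/225 ≈ 2125.9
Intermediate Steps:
k = -⅒ (k = 1/(-10) = -⅒ ≈ -0.10000)
u = 26/15 (u = -2 + ((-⅒ + 1/(-4 - 2)) + 4) = -2 + ((-⅒ + 1/(-6)) + 4) = -2 + ((-⅒ - ⅙) + 4) = -2 + (-4/15 + 4) = -2 + 56/15 = 26/15 ≈ 1.7333)
W(X) = 26/15
(r(2) + W(b))² - 1*(-2112) = (2 + 26/15)² - 1*(-2112) = (56/15)² + 2112 = 3136/225 + 2112 = 478336/225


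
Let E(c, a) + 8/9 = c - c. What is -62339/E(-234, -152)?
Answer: 561051/8 ≈ 70131.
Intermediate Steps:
E(c, a) = -8/9 (E(c, a) = -8/9 + (c - c) = -8/9 + 0 = -8/9)
-62339/E(-234, -152) = -62339/(-8/9) = -62339*(-9/8) = 561051/8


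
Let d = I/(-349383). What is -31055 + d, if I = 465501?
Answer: -3616851522/116461 ≈ -31056.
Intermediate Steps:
d = -155167/116461 (d = 465501/(-349383) = 465501*(-1/349383) = -155167/116461 ≈ -1.3324)
-31055 + d = -31055 - 155167/116461 = -3616851522/116461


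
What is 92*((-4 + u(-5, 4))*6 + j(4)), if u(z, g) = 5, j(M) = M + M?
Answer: 1288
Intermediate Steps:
j(M) = 2*M
92*((-4 + u(-5, 4))*6 + j(4)) = 92*((-4 + 5)*6 + 2*4) = 92*(1*6 + 8) = 92*(6 + 8) = 92*14 = 1288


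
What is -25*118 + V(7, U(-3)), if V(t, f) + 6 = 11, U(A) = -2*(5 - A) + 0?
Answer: -2945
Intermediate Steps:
U(A) = -10 + 2*A (U(A) = (-10 + 2*A) + 0 = -10 + 2*A)
V(t, f) = 5 (V(t, f) = -6 + 11 = 5)
-25*118 + V(7, U(-3)) = -25*118 + 5 = -2950 + 5 = -2945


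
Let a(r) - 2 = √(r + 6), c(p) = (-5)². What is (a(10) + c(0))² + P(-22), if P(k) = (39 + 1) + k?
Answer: 979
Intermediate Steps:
c(p) = 25
a(r) = 2 + √(6 + r) (a(r) = 2 + √(r + 6) = 2 + √(6 + r))
P(k) = 40 + k
(a(10) + c(0))² + P(-22) = ((2 + √(6 + 10)) + 25)² + (40 - 22) = ((2 + √16) + 25)² + 18 = ((2 + 4) + 25)² + 18 = (6 + 25)² + 18 = 31² + 18 = 961 + 18 = 979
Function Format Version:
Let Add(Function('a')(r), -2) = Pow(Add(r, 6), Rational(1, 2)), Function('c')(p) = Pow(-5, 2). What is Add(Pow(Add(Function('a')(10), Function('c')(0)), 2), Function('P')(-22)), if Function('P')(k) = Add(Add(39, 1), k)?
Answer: 979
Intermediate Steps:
Function('c')(p) = 25
Function('a')(r) = Add(2, Pow(Add(6, r), Rational(1, 2))) (Function('a')(r) = Add(2, Pow(Add(r, 6), Rational(1, 2))) = Add(2, Pow(Add(6, r), Rational(1, 2))))
Function('P')(k) = Add(40, k)
Add(Pow(Add(Function('a')(10), Function('c')(0)), 2), Function('P')(-22)) = Add(Pow(Add(Add(2, Pow(Add(6, 10), Rational(1, 2))), 25), 2), Add(40, -22)) = Add(Pow(Add(Add(2, Pow(16, Rational(1, 2))), 25), 2), 18) = Add(Pow(Add(Add(2, 4), 25), 2), 18) = Add(Pow(Add(6, 25), 2), 18) = Add(Pow(31, 2), 18) = Add(961, 18) = 979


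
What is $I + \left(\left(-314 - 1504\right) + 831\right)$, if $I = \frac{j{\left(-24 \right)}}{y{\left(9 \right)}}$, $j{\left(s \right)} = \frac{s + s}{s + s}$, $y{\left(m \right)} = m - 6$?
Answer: $- \frac{2960}{3} \approx -986.67$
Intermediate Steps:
$y{\left(m \right)} = -6 + m$
$j{\left(s \right)} = 1$ ($j{\left(s \right)} = \frac{2 s}{2 s} = 2 s \frac{1}{2 s} = 1$)
$I = \frac{1}{3}$ ($I = 1 \frac{1}{-6 + 9} = 1 \cdot \frac{1}{3} = \frac{1}{3} \approx 0.33333$)
$I + \left(\left(-314 - 1504\right) + 831\right) = \frac{1}{3} + \left(\left(-314 - 1504\right) + 831\right) = \frac{1}{3} + \left(-1818 + 831\right) = \frac{1}{3} - 987 = - \frac{2960}{3}$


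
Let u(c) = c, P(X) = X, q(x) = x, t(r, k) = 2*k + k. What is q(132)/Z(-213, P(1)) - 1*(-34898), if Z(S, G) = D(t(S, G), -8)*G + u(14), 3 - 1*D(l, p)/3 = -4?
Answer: 1221562/35 ≈ 34902.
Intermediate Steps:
t(r, k) = 3*k
D(l, p) = 21 (D(l, p) = 9 - 3*(-4) = 9 + 12 = 21)
Z(S, G) = 14 + 21*G (Z(S, G) = 21*G + 14 = 14 + 21*G)
q(132)/Z(-213, P(1)) - 1*(-34898) = 132/(14 + 21*1) - 1*(-34898) = 132/(14 + 21) + 34898 = 132/35 + 34898 = 1221562/35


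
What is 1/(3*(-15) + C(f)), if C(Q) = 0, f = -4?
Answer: -1/45 ≈ -0.022222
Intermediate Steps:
1/(3*(-15) + C(f)) = 1/(3*(-15) + 0) = 1/(-45 + 0) = 1/(-45) = -1/45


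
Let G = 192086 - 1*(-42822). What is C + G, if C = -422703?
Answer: -187795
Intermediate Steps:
G = 234908 (G = 192086 + 42822 = 234908)
C + G = -422703 + 234908 = -187795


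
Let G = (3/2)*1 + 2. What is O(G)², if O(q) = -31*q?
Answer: 47089/4 ≈ 11772.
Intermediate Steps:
G = 7/2 (G = (3*(½))*1 + 2 = (3/2)*1 + 2 = 3/2 + 2 = 7/2 ≈ 3.5000)
O(G)² = (-31*7/2)² = (-217/2)² = 47089/4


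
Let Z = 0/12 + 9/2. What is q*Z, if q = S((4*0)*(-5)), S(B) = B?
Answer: 0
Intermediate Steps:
Z = 9/2 (Z = 0*(1/12) + 9*(½) = 0 + 9/2 = 9/2 ≈ 4.5000)
q = 0 (q = (4*0)*(-5) = 0*(-5) = 0)
q*Z = 0*(9/2) = 0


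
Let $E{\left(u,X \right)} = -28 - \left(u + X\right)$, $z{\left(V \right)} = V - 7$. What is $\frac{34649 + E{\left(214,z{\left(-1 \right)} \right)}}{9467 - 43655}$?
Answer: $- \frac{34415}{34188} \approx -1.0066$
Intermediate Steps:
$z{\left(V \right)} = -7 + V$
$E{\left(u,X \right)} = -28 - X - u$ ($E{\left(u,X \right)} = -28 - \left(X + u\right) = -28 - X - u$)
$\frac{34649 + E{\left(214,z{\left(-1 \right)} \right)}}{9467 - 43655} = \frac{34649 - 234}{9467 - 43655} = \frac{34649 - 234}{-34188} = \left(34649 - 234\right) \left(- \frac{1}{34188}\right) = 34415 \left(- \frac{1}{34188}\right) = - \frac{34415}{34188}$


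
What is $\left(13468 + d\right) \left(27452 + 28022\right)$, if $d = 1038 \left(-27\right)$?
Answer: $-807590492$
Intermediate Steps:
$d = -28026$
$\left(13468 + d\right) \left(27452 + 28022\right) = \left(13468 - 28026\right) \left(27452 + 28022\right) = \left(-14558\right) 55474 = -807590492$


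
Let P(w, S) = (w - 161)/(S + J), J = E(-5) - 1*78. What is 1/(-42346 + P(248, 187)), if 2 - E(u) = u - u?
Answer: -37/1566773 ≈ -2.3615e-5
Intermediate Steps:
E(u) = 2 (E(u) = 2 - (u - u) = 2 - 1*0 = 2 + 0 = 2)
J = -76 (J = 2 - 1*78 = 2 - 78 = -76)
P(w, S) = (-161 + w)/(-76 + S) (P(w, S) = (w - 161)/(S - 76) = (-161 + w)/(-76 + S))
1/(-42346 + P(248, 187)) = 1/(-42346 + (-161 + 248)/(-76 + 187)) = 1/(-42346 + 87/111) = 1/(-42346 + (1/111)*87) = 1/(-42346 + 29/37) = 1/(-1566773/37) = -37/1566773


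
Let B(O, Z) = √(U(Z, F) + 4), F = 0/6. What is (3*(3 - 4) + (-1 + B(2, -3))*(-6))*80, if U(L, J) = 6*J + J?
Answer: -720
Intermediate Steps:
F = 0 (F = 0*(⅙) = 0)
U(L, J) = 7*J
B(O, Z) = 2 (B(O, Z) = √(7*0 + 4) = √(0 + 4) = √4 = 2)
(3*(3 - 4) + (-1 + B(2, -3))*(-6))*80 = (3*(3 - 4) + (-1 + 2)*(-6))*80 = (3*(-1) + 1*(-6))*80 = (-3 - 6)*80 = -9*80 = -720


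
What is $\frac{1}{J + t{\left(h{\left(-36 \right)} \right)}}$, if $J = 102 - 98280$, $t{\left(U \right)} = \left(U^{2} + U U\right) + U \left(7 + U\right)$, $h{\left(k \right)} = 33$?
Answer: $- \frac{1}{94680} \approx -1.0562 \cdot 10^{-5}$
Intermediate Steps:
$t{\left(U \right)} = 2 U^{2} + U \left(7 + U\right)$ ($t{\left(U \right)} = \left(U^{2} + U^{2}\right) + U \left(7 + U\right) = 2 U^{2} + U \left(7 + U\right)$)
$J = -98178$ ($J = 102 - 98280 = -98178$)
$\frac{1}{J + t{\left(h{\left(-36 \right)} \right)}} = \frac{1}{-98178 + 33 \left(7 + 3 \cdot 33\right)} = \frac{1}{-98178 + 33 \left(7 + 99\right)} = \frac{1}{-98178 + 33 \cdot 106} = \frac{1}{-98178 + 3498} = \frac{1}{-94680} = - \frac{1}{94680}$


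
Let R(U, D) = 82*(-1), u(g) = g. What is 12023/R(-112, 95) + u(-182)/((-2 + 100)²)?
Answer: -2062211/14063 ≈ -146.64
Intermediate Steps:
R(U, D) = -82
12023/R(-112, 95) + u(-182)/((-2 + 100)²) = 12023/(-82) - 182/(-2 + 100)² = 12023*(-1/82) - 182/(98²) = -12023/82 - 182/9604 = -12023/82 - 182*1/9604 = -12023/82 - 13/686 = -2062211/14063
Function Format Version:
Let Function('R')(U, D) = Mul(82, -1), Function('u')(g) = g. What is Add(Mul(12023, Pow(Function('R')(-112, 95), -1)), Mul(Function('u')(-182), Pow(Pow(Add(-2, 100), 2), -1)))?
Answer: Rational(-2062211, 14063) ≈ -146.64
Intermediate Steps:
Function('R')(U, D) = -82
Add(Mul(12023, Pow(Function('R')(-112, 95), -1)), Mul(Function('u')(-182), Pow(Pow(Add(-2, 100), 2), -1))) = Add(Mul(12023, Pow(-82, -1)), Mul(-182, Pow(Pow(Add(-2, 100), 2), -1))) = Add(Mul(12023, Rational(-1, 82)), Mul(-182, Pow(Pow(98, 2), -1))) = Add(Rational(-12023, 82), Mul(-182, Pow(9604, -1))) = Add(Rational(-12023, 82), Mul(-182, Rational(1, 9604))) = Add(Rational(-12023, 82), Rational(-13, 686)) = Rational(-2062211, 14063)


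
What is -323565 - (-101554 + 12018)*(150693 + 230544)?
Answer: 34134112467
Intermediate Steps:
-323565 - (-101554 + 12018)*(150693 + 230544) = -323565 - (-89536)*381237 = -323565 - 1*(-34134436032) = -323565 + 34134436032 = 34134112467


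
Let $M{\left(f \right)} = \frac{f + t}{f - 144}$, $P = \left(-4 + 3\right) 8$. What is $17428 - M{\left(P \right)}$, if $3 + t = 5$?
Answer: $\frac{1324525}{76} \approx 17428.0$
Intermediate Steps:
$P = -8$ ($P = \left(-1\right) 8 = -8$)
$t = 2$ ($t = -3 + 5 = 2$)
$M{\left(f \right)} = \frac{2 + f}{-144 + f}$ ($M{\left(f \right)} = \frac{f + 2}{f - 144} = \frac{2 + f}{-144 + f}$)
$17428 - M{\left(P \right)} = 17428 - \frac{2 - 8}{-144 - 8} = 17428 - \frac{1}{-152} \left(-6\right) = 17428 - \left(- \frac{1}{152}\right) \left(-6\right) = 17428 - \frac{3}{76} = \frac{1324525}{76}$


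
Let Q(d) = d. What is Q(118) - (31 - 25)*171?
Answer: -908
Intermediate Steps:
Q(118) - (31 - 25)*171 = 118 - (31 - 25)*171 = 118 - 6*171 = 118 - 1*1026 = 118 - 1026 = -908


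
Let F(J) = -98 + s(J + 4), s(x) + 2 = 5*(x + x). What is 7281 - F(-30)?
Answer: 7641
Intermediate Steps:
s(x) = -2 + 10*x (s(x) = -2 + 5*(x + x) = -2 + 5*(2*x) = -2 + 10*x)
F(J) = -60 + 10*J (F(J) = -98 + (-2 + 10*(J + 4)) = -98 + (-2 + 10*(4 + J)) = -98 + (-2 + (40 + 10*J)) = -98 + (38 + 10*J) = -60 + 10*J)
7281 - F(-30) = 7281 - (-60 + 10*(-30)) = 7281 - (-60 - 300) = 7281 - 1*(-360) = 7281 + 360 = 7641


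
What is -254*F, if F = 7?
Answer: -1778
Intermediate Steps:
-254*F = -254*7 = -1778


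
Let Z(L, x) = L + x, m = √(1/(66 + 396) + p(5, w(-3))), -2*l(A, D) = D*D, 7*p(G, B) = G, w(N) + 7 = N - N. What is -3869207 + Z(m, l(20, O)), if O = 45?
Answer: -7740439/2 + √152922/462 ≈ -3.8702e+6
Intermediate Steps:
w(N) = -7 (w(N) = -7 + (N - N) = -7 + 0 = -7)
p(G, B) = G/7
l(A, D) = -D²/2 (l(A, D) = -D*D/2 = -D²/2)
m = √152922/462 (m = √(1/(66 + 396) + (⅐)*5) = √(1/462 + 5/7) = √(331/462) = √152922/462 ≈ 0.84643)
-3869207 + Z(m, l(20, O)) = -3869207 + (√152922/462 - ½*45²) = -3869207 + (√152922/462 - ½*2025) = -3869207 + (√152922/462 - 2025/2) = -3869207 + (-2025/2 + √152922/462) = -7740439/2 + √152922/462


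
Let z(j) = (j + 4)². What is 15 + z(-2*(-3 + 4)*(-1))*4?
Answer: 159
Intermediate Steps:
z(j) = (4 + j)²
15 + z(-2*(-3 + 4)*(-1))*4 = 15 + (4 - 2*(-3 + 4)*(-1))²*4 = 15 + (4 - 2*(-1))²*4 = 15 + (4 + 2)²*4 = 15 + 6²*4 = 15 + 36*4 = 15 + 144 = 159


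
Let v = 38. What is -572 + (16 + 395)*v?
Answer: 15046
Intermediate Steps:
-572 + (16 + 395)*v = -572 + (16 + 395)*38 = -572 + 411*38 = -572 + 15618 = 15046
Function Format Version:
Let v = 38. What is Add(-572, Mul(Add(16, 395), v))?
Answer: 15046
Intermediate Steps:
Add(-572, Mul(Add(16, 395), v)) = Add(-572, Mul(Add(16, 395), 38)) = Add(-572, Mul(411, 38)) = Add(-572, 15618) = 15046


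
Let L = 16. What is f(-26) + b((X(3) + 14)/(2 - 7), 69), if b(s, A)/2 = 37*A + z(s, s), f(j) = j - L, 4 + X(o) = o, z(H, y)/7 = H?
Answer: 25138/5 ≈ 5027.6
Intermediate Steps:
z(H, y) = 7*H
X(o) = -4 + o
f(j) = -16 + j (f(j) = j - 1*16 = j - 16 = -16 + j)
b(s, A) = 14*s + 74*A (b(s, A) = 2*(37*A + 7*s) = 2*(7*s + 37*A) = 14*s + 74*A)
f(-26) + b((X(3) + 14)/(2 - 7), 69) = (-16 - 26) + (14*(((-4 + 3) + 14)/(2 - 7)) + 74*69) = -42 + (14*((-1 + 14)/(-5)) + 5106) = -42 + (14*(13*(-1/5)) + 5106) = -42 + (14*(-13/5) + 5106) = -42 + (-182/5 + 5106) = -42 + 25348/5 = 25138/5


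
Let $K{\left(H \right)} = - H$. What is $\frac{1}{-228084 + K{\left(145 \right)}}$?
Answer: $- \frac{1}{228229} \approx -4.3816 \cdot 10^{-6}$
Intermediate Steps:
$\frac{1}{-228084 + K{\left(145 \right)}} = \frac{1}{-228084 - 145} = \frac{1}{-228229} = - \frac{1}{228229}$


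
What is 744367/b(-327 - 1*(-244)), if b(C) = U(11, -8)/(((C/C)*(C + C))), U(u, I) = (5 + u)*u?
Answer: -61782461/88 ≈ -7.0207e+5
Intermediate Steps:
U(u, I) = u*(5 + u)
b(C) = 88/C (b(C) = (11*(5 + 11))/(((C/C)*(C + C))) = (11*16)/((1*(2*C))) = 176/((2*C)) = 176*(1/(2*C)) = 88/C)
744367/b(-327 - 1*(-244)) = 744367/((88/(-327 - 1*(-244)))) = 744367/((88/(-327 + 244))) = 744367/((88/(-83))) = 744367/((88*(-1/83))) = 744367/(-88/83) = 744367*(-83/88) = -61782461/88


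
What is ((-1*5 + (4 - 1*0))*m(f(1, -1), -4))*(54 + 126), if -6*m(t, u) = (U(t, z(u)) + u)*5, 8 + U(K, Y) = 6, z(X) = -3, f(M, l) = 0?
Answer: -900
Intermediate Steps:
U(K, Y) = -2 (U(K, Y) = -8 + 6 = -2)
m(t, u) = 5/3 - 5*u/6 (m(t, u) = -(-2 + u)*5/6 = -(-10 + 5*u)/6 = 5/3 - 5*u/6)
((-1*5 + (4 - 1*0))*m(f(1, -1), -4))*(54 + 126) = ((-1*5 + (4 - 1*0))*(5/3 - 5/6*(-4)))*(54 + 126) = ((-5 + (4 + 0))*(5/3 + 10/3))*180 = ((-5 + 4)*5)*180 = -1*5*180 = -5*180 = -900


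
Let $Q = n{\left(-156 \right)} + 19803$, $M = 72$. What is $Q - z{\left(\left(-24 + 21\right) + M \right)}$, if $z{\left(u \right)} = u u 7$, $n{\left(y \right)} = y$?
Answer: $-13680$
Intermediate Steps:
$Q = 19647$ ($Q = -156 + 19803 = 19647$)
$z{\left(u \right)} = 7 u^{2}$ ($z{\left(u \right)} = u^{2} \cdot 7 = 7 u^{2}$)
$Q - z{\left(\left(-24 + 21\right) + M \right)} = 19647 - 7 \left(\left(-24 + 21\right) + 72\right)^{2} = 19647 - 7 \left(-3 + 72\right)^{2} = 19647 - 7 \cdot 69^{2} = 19647 - 7 \cdot 4761 = 19647 - 33327 = -13680$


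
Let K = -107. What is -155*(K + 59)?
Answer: 7440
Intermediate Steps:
-155*(K + 59) = -155*(-107 + 59) = -155*(-48) = 7440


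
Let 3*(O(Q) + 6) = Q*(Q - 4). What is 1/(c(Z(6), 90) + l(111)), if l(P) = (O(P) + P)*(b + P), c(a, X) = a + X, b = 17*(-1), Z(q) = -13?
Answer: 1/382093 ≈ 2.6172e-6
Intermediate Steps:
b = -17
O(Q) = -6 + Q*(-4 + Q)/3 (O(Q) = -6 + (Q*(Q - 4))/3 = -6 + (Q*(-4 + Q))/3 = -6 + Q*(-4 + Q)/3)
c(a, X) = X + a
l(P) = (-17 + P)*(-6 - P/3 + P²/3) (l(P) = ((-6 - 4*P/3 + P²/3) + P)*(-17 + P) = (-6 - P/3 + P²/3)*(-17 + P) = (-17 + P)*(-6 - P/3 + P²/3))
1/(c(Z(6), 90) + l(111)) = 1/((90 - 13) + (102 - 6*111² - ⅓*111 + (⅓)*111³)) = 1/(77 + (102 - 6*12321 - 37 + (⅓)*1367631)) = 1/(77 + (102 - 73926 - 37 + 455877)) = 1/(77 + 382016) = 1/382093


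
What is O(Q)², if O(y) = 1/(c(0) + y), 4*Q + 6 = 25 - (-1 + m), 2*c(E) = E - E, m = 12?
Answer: ¼ ≈ 0.25000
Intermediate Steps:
c(E) = 0 (c(E) = (E - E)/2 = (½)*0 = 0)
Q = 2 (Q = -3/2 + (25 - (-1 + 12))/4 = -3/2 + (25 - 1*11)/4 = -3/2 + (25 - 11)/4 = -3/2 + (¼)*14 = -3/2 + 7/2 = 2)
O(y) = 1/y (O(y) = 1/(0 + y) = 1/y)
O(Q)² = (1/2)² = (½)² = ¼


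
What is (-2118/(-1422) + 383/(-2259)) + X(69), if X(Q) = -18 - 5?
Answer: -3869051/178461 ≈ -21.680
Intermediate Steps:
X(Q) = -23
(-2118/(-1422) + 383/(-2259)) + X(69) = (-2118/(-1422) + 383/(-2259)) - 23 = (-2118*(-1/1422) + 383*(-1/2259)) - 23 = (353/237 - 383/2259) - 23 = 235552/178461 - 23 = -3869051/178461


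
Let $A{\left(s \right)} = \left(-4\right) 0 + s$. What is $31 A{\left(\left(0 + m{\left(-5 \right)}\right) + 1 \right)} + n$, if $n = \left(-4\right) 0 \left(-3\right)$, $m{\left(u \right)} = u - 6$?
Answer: $-310$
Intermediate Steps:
$m{\left(u \right)} = -6 + u$ ($m{\left(u \right)} = u - 6 = -6 + u$)
$A{\left(s \right)} = s$ ($A{\left(s \right)} = 0 + s = s$)
$n = 0$ ($n = 0 \left(-3\right) = 0$)
$31 A{\left(\left(0 + m{\left(-5 \right)}\right) + 1 \right)} + n = 31 \left(\left(0 - 11\right) + 1\right) + 0 = 31 \left(-11 + 1\right) + 0 = 31 \left(-10\right) + 0 = -310 + 0 = -310$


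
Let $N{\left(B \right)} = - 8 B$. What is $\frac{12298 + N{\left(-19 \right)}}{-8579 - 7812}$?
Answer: $- \frac{12450}{16391} \approx -0.75956$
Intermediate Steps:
$\frac{12298 + N{\left(-19 \right)}}{-8579 - 7812} = \frac{12298 - -152}{-8579 - 7812} = \frac{12298 + 152}{-16391} = 12450 \left(- \frac{1}{16391}\right) = - \frac{12450}{16391}$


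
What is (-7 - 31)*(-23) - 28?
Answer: 846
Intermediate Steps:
(-7 - 31)*(-23) - 28 = -38*(-23) - 28 = 874 - 28 = 846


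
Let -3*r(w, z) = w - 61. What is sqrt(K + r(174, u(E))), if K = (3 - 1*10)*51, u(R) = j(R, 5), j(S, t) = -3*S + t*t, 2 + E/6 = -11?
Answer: 4*I*sqrt(222)/3 ≈ 19.866*I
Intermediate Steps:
E = -78 (E = -12 + 6*(-11) = -12 - 66 = -78)
j(S, t) = t**2 - 3*S (j(S, t) = -3*S + t**2 = t**2 - 3*S)
u(R) = 25 - 3*R (u(R) = 5**2 - 3*R = 25 - 3*R)
r(w, z) = 61/3 - w/3 (r(w, z) = -(w - 61)/3 = -(-61 + w)/3 = 61/3 - w/3)
K = -357 (K = (3 - 10)*51 = -7*51 = -357)
sqrt(K + r(174, u(E))) = sqrt(-357 + (61/3 - 1/3*174)) = sqrt(-357 + (61/3 - 58)) = sqrt(-357 - 113/3) = sqrt(-1184/3) = 4*I*sqrt(222)/3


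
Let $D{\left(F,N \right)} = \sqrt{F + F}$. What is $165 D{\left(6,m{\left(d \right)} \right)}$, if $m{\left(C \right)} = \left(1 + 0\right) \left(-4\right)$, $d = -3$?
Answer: $330 \sqrt{3} \approx 571.58$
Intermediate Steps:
$m{\left(C \right)} = -4$ ($m{\left(C \right)} = 1 \left(-4\right) = -4$)
$D{\left(F,N \right)} = \sqrt{2} \sqrt{F}$ ($D{\left(F,N \right)} = \sqrt{2 F} = \sqrt{2} \sqrt{F}$)
$165 D{\left(6,m{\left(d \right)} \right)} = 165 \sqrt{2} \sqrt{6} = 165 \cdot 2 \sqrt{3} = 330 \sqrt{3}$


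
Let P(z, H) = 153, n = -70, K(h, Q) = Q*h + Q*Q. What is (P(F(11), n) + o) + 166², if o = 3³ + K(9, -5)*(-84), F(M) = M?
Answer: 29416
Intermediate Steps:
K(h, Q) = Q² + Q*h (K(h, Q) = Q*h + Q² = Q² + Q*h)
o = 1707 (o = 3³ - 5*(-5 + 9)*(-84) = 27 - 5*4*(-84) = 27 - 20*(-84) = 27 + 1680 = 1707)
(P(F(11), n) + o) + 166² = (153 + 1707) + 166² = 1860 + 27556 = 29416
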